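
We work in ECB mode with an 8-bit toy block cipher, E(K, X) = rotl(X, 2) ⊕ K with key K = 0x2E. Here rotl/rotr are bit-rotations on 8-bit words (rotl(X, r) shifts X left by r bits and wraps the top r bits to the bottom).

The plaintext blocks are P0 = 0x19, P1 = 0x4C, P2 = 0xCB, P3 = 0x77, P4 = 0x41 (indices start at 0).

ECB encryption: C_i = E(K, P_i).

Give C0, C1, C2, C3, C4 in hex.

C0: E(K, 0x19) = 0x4A.
C1: E(K, 0x4C) = 0x1F.
C2: E(K, 0xCB) = 0x01.
C3: E(K, 0x77) = 0xF3.
C4: E(K, 0x41) = 0x2B.

C0 = 0x4A, C1 = 0x1F, C2 = 0x01, C3 = 0xF3, C4 = 0x2B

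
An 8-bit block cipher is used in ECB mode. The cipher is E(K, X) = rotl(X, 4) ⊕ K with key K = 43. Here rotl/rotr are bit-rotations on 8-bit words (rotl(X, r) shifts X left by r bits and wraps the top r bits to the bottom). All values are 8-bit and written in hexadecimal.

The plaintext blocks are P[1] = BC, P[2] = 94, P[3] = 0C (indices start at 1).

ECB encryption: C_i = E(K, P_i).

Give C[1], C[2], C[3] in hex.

C[1]: E(K, BC) = 88.
C[2]: E(K, 94) = 0A.
C[3]: E(K, 0C) = 83.

C[1] = 88, C[2] = 0A, C[3] = 83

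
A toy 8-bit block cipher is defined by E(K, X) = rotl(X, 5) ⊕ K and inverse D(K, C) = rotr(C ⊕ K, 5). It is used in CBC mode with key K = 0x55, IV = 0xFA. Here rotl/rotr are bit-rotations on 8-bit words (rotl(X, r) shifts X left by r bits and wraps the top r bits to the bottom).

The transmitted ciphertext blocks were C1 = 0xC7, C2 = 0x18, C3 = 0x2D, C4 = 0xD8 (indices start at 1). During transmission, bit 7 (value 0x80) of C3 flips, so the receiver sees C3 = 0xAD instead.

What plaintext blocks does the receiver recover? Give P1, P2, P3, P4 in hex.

P1 = 0x6E, P2 = 0xAD, P3 = 0xDF, P4 = 0xC1

CBC decryption: P_i = D(K, C_i) ⊕ C_{i−1}, with C_{0} = IV.
Only C3 changed, to 0xAD. In CBC, a change in C_i garbles P_i and flips the same bit in P_{i+1}. Decrypting the received ciphertext:
P1: D(K, 0xC7) = 0x94; 0x94 ⊕ 0xFA = 0x6E.
P2: D(K, 0x18) = 0x6A; 0x6A ⊕ 0xC7 = 0xAD.
P3: D(K, 0xAD) = 0xC7; 0xC7 ⊕ 0x18 = 0xDF.
P4: D(K, 0xD8) = 0x6C; 0x6C ⊕ 0xAD = 0xC1.
Blocks that differ from the original plaintext: P3, P4.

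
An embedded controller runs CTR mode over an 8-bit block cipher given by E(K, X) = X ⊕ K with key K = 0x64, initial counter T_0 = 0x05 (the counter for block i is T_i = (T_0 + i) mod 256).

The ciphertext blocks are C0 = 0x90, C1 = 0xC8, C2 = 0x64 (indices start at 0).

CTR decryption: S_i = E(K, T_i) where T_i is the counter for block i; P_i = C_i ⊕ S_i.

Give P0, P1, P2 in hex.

P0 = 0xF1, P1 = 0xAA, P2 = 0x07

P0: T = 0x05, S = E(K, T) = 0x61; 0x90 ⊕ 0x61 = 0xF1.
P1: T = 0x06, S = E(K, T) = 0x62; 0xC8 ⊕ 0x62 = 0xAA.
P2: T = 0x07, S = E(K, T) = 0x63; 0x64 ⊕ 0x63 = 0x07.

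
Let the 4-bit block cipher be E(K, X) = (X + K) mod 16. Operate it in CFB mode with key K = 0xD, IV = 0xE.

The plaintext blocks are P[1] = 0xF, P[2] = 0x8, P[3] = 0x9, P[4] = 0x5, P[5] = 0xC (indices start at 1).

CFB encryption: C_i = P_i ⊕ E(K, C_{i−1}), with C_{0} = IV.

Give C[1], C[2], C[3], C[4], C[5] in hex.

C[1]: E(K, 0xE) = 0xB; 0xF ⊕ 0xB = 0x4.
C[2]: E(K, 0x4) = 0x1; 0x8 ⊕ 0x1 = 0x9.
C[3]: E(K, 0x9) = 0x6; 0x9 ⊕ 0x6 = 0xF.
C[4]: E(K, 0xF) = 0xC; 0x5 ⊕ 0xC = 0x9.
C[5]: E(K, 0x9) = 0x6; 0xC ⊕ 0x6 = 0xA.

C[1] = 0x4, C[2] = 0x9, C[3] = 0xF, C[4] = 0x9, C[5] = 0xA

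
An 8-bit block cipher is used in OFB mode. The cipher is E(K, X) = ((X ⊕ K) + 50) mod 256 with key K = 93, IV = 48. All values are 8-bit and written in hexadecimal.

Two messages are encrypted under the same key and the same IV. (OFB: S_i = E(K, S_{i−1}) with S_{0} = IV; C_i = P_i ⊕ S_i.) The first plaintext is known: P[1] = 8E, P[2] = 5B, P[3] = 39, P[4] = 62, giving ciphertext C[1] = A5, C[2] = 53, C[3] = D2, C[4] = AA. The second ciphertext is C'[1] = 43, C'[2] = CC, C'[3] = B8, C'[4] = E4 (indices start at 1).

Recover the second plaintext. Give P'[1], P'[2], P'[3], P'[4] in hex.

In OFB with a reused IV, both messages share the same keystream S_i, so C_i ⊕ C'_i = P_i ⊕ P'_i and thus P'_i = P_i ⊕ C_i ⊕ C'_i.
P'[1]: 8E ⊕ A5 ⊕ 43 = 68.
P'[2]: 5B ⊕ 53 ⊕ CC = C4.
P'[3]: 39 ⊕ D2 ⊕ B8 = 53.
P'[4]: 62 ⊕ AA ⊕ E4 = 2C.

P'[1] = 68, P'[2] = C4, P'[3] = 53, P'[4] = 2C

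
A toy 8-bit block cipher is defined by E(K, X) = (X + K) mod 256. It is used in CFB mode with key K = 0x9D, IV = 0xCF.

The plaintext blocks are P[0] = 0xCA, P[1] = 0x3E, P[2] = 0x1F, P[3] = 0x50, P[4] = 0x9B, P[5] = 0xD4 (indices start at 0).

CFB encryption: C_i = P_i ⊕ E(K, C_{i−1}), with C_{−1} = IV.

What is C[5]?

C[0]: E(K, 0xCF) = 0x6C; 0xCA ⊕ 0x6C = 0xA6.
C[1]: E(K, 0xA6) = 0x43; 0x3E ⊕ 0x43 = 0x7D.
C[2]: E(K, 0x7D) = 0x1A; 0x1F ⊕ 0x1A = 0x05.
C[3]: E(K, 0x05) = 0xA2; 0x50 ⊕ 0xA2 = 0xF2.
C[4]: E(K, 0xF2) = 0x8F; 0x9B ⊕ 0x8F = 0x14.
C[5]: E(K, 0x14) = 0xB1; 0xD4 ⊕ 0xB1 = 0x65.

C[5] = 0x65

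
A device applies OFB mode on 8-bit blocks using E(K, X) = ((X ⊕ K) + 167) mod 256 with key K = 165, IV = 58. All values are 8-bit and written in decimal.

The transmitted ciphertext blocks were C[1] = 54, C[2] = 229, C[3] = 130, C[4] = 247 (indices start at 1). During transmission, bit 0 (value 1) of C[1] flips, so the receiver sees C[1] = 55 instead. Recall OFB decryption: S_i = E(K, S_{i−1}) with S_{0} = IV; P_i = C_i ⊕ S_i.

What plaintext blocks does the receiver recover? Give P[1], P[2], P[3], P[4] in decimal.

Only C[1] changed, to 55. In OFB, a change in C_i flips the same bit in P_i only; the keystream is unaffected. Decrypting the received ciphertext:
P[1]: S = E(K, 58) = 70; 55 ⊕ 70 = 113.
P[2]: S = E(K, 70) = 138; 229 ⊕ 138 = 111.
P[3]: S = E(K, 138) = 214; 130 ⊕ 214 = 84.
P[4]: S = E(K, 214) = 26; 247 ⊕ 26 = 237.
Blocks that differ from the original plaintext: P[1].

P[1] = 113, P[2] = 111, P[3] = 84, P[4] = 237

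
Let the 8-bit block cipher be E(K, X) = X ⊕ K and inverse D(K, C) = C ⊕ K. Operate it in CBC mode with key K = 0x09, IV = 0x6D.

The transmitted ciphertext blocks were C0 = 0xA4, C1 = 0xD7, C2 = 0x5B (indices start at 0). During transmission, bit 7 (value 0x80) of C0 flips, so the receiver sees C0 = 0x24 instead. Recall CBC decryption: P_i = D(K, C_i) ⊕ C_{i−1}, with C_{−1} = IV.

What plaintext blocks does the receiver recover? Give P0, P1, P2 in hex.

P0 = 0x40, P1 = 0xFA, P2 = 0x85

Only C0 changed, to 0x24. In CBC, a change in C_i garbles P_i and flips the same bit in P_{i+1}. Decrypting the received ciphertext:
P0: D(K, 0x24) = 0x2D; 0x2D ⊕ 0x6D = 0x40.
P1: D(K, 0xD7) = 0xDE; 0xDE ⊕ 0x24 = 0xFA.
P2: D(K, 0x5B) = 0x52; 0x52 ⊕ 0xD7 = 0x85.
Blocks that differ from the original plaintext: P0, P1.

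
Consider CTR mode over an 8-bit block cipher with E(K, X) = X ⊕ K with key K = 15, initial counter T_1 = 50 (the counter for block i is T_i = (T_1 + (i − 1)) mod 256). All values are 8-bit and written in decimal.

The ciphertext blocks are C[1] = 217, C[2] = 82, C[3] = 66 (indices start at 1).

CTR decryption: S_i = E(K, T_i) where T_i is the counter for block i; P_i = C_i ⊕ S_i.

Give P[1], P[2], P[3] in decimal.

P[1] = 228, P[2] = 110, P[3] = 121

P[1]: T = 50, S = E(K, T) = 61; 217 ⊕ 61 = 228.
P[2]: T = 51, S = E(K, T) = 60; 82 ⊕ 60 = 110.
P[3]: T = 52, S = E(K, T) = 59; 66 ⊕ 59 = 121.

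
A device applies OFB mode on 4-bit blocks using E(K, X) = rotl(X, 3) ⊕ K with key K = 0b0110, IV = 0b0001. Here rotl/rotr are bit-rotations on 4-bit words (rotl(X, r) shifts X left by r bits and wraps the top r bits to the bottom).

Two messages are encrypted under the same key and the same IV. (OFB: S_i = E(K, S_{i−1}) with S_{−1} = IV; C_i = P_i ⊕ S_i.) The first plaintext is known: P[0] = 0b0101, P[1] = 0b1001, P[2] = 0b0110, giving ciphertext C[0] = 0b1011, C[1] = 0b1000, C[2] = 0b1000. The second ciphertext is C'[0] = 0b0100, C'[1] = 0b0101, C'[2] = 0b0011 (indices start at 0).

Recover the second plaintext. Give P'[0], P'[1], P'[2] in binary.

P'[0] = 0b1010, P'[1] = 0b0100, P'[2] = 0b1101

In OFB with a reused IV, both messages share the same keystream S_i, so C_i ⊕ C'_i = P_i ⊕ P'_i and thus P'_i = P_i ⊕ C_i ⊕ C'_i.
P'[0]: 0b0101 ⊕ 0b1011 ⊕ 0b0100 = 0b1010.
P'[1]: 0b1001 ⊕ 0b1000 ⊕ 0b0101 = 0b0100.
P'[2]: 0b0110 ⊕ 0b1000 ⊕ 0b0011 = 0b1101.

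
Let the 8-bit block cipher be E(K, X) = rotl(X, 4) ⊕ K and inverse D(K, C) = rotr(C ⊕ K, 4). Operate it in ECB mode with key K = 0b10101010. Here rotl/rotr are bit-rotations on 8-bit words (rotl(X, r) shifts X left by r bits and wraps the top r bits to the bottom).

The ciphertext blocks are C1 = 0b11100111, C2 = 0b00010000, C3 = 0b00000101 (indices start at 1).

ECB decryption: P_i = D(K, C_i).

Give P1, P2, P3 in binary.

P1 = 0b11010100, P2 = 0b10101011, P3 = 0b11111010

P1: D(K, 0b11100111) = 0b11010100.
P2: D(K, 0b00010000) = 0b10101011.
P3: D(K, 0b00000101) = 0b11111010.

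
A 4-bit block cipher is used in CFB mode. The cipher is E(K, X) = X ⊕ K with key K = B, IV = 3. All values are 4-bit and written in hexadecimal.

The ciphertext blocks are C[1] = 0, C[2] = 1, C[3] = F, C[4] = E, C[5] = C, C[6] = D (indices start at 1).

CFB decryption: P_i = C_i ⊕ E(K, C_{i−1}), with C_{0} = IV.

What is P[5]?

P[5]: E(K, E) = 5; C ⊕ 5 = 9.

P[5] = 9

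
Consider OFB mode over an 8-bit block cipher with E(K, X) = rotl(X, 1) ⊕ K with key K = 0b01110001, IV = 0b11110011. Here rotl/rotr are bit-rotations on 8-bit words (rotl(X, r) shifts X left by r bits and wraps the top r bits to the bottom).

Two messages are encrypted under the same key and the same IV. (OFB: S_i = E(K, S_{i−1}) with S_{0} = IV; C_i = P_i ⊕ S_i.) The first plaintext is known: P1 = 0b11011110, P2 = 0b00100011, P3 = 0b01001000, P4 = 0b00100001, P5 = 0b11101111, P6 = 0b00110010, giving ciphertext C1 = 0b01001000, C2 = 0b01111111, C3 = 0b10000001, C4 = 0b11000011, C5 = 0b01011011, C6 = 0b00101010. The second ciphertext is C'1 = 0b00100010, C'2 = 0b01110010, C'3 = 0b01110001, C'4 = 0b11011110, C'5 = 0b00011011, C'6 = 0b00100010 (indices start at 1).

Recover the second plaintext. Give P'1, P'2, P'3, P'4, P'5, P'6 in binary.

In OFB with a reused IV, both messages share the same keystream S_i, so C_i ⊕ C'_i = P_i ⊕ P'_i and thus P'_i = P_i ⊕ C_i ⊕ C'_i.
P'1: 0b11011110 ⊕ 0b01001000 ⊕ 0b00100010 = 0b10110100.
P'2: 0b00100011 ⊕ 0b01111111 ⊕ 0b01110010 = 0b00101110.
P'3: 0b01001000 ⊕ 0b10000001 ⊕ 0b01110001 = 0b10111000.
P'4: 0b00100001 ⊕ 0b11000011 ⊕ 0b11011110 = 0b00111100.
P'5: 0b11101111 ⊕ 0b01011011 ⊕ 0b00011011 = 0b10101111.
P'6: 0b00110010 ⊕ 0b00101010 ⊕ 0b00100010 = 0b00111010.

P'1 = 0b10110100, P'2 = 0b00101110, P'3 = 0b10111000, P'4 = 0b00111100, P'5 = 0b10101111, P'6 = 0b00111010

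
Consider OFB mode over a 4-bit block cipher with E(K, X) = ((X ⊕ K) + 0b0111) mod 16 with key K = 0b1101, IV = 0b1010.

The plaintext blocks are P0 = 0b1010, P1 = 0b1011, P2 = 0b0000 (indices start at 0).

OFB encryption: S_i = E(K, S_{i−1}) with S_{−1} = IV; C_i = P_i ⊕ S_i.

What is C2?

C2 = 0b1110

C0: S = E(K, 0b1010) = 0b1110; 0b1010 ⊕ 0b1110 = 0b0100.
C1: S = E(K, 0b1110) = 0b1010; 0b1011 ⊕ 0b1010 = 0b0001.
C2: S = E(K, 0b1010) = 0b1110; 0b0000 ⊕ 0b1110 = 0b1110.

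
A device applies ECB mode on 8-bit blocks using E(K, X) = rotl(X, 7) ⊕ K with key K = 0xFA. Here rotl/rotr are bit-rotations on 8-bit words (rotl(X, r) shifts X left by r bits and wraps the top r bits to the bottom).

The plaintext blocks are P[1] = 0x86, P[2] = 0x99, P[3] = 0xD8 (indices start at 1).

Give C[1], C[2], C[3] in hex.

C[1] = 0xB9, C[2] = 0x36, C[3] = 0x96

ECB encryption: C_i = E(K, P_i).
C[1]: E(K, 0x86) = 0xB9.
C[2]: E(K, 0x99) = 0x36.
C[3]: E(K, 0xD8) = 0x96.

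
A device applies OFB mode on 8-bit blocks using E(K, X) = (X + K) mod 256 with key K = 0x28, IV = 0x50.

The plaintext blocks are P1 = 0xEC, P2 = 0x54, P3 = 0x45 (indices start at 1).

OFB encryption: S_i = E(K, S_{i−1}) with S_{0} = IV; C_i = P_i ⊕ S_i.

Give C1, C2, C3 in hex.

C1 = 0x94, C2 = 0xF4, C3 = 0x8D

C1: S = E(K, 0x50) = 0x78; 0xEC ⊕ 0x78 = 0x94.
C2: S = E(K, 0x78) = 0xA0; 0x54 ⊕ 0xA0 = 0xF4.
C3: S = E(K, 0xA0) = 0xC8; 0x45 ⊕ 0xC8 = 0x8D.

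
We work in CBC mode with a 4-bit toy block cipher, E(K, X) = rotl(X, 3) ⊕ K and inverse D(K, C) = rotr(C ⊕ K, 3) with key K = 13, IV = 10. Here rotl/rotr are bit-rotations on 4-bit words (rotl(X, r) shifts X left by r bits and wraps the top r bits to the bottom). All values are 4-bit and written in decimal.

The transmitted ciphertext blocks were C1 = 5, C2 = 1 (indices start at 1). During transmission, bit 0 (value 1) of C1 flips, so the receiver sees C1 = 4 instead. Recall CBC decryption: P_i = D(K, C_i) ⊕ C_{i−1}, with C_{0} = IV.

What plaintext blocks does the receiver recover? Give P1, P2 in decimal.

Only C1 changed, to 4. In CBC, a change in C_i garbles P_i and flips the same bit in P_{i+1}. Decrypting the received ciphertext:
P1: D(K, 4) = 3; 3 ⊕ 10 = 9.
P2: D(K, 1) = 9; 9 ⊕ 4 = 13.
Blocks that differ from the original plaintext: P1, P2.

P1 = 9, P2 = 13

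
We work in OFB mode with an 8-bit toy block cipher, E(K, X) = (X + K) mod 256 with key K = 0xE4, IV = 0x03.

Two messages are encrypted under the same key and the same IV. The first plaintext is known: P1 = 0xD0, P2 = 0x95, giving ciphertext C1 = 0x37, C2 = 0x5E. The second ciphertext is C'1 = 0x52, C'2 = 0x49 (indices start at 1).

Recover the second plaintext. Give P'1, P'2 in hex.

In OFB with a reused IV, both messages share the same keystream S_i, so C_i ⊕ C'_i = P_i ⊕ P'_i and thus P'_i = P_i ⊕ C_i ⊕ C'_i.
P'1: 0xD0 ⊕ 0x37 ⊕ 0x52 = 0xB5.
P'2: 0x95 ⊕ 0x5E ⊕ 0x49 = 0x82.

P'1 = 0xB5, P'2 = 0x82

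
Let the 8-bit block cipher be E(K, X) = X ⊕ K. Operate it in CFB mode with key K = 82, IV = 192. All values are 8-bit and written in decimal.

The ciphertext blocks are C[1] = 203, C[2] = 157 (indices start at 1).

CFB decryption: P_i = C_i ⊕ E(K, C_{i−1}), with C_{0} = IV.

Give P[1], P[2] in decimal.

P[1] = 89, P[2] = 4

P[1]: E(K, 192) = 146; 203 ⊕ 146 = 89.
P[2]: E(K, 203) = 153; 157 ⊕ 153 = 4.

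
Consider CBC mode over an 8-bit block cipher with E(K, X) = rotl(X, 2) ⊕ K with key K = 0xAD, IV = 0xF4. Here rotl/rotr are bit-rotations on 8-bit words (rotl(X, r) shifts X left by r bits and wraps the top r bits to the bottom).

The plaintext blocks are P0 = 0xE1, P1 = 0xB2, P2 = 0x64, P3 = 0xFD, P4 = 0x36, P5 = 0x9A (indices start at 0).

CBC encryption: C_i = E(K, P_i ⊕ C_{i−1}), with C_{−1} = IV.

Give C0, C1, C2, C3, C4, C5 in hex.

C0: P0 ⊕ 0xF4 = 0x15; E(K, 0x15) = 0xF9.
C1: P1 ⊕ 0xF9 = 0x4B; E(K, 0x4B) = 0x80.
C2: P2 ⊕ 0x80 = 0xE4; E(K, 0xE4) = 0x3E.
C3: P3 ⊕ 0x3E = 0xC3; E(K, 0xC3) = 0xA2.
C4: P4 ⊕ 0xA2 = 0x94; E(K, 0x94) = 0xFF.
C5: P5 ⊕ 0xFF = 0x65; E(K, 0x65) = 0x38.

C0 = 0xF9, C1 = 0x80, C2 = 0x3E, C3 = 0xA2, C4 = 0xFF, C5 = 0x38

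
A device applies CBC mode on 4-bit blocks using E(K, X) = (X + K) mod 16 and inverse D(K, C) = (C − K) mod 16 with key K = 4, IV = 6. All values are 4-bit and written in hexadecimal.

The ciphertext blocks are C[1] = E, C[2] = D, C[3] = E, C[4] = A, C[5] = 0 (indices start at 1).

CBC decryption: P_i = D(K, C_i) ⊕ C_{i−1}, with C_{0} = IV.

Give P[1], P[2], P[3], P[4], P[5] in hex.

P[1] = C, P[2] = 7, P[3] = 7, P[4] = 8, P[5] = 6

P[1]: D(K, E) = A; A ⊕ 6 = C.
P[2]: D(K, D) = 9; 9 ⊕ E = 7.
P[3]: D(K, E) = A; A ⊕ D = 7.
P[4]: D(K, A) = 6; 6 ⊕ E = 8.
P[5]: D(K, 0) = C; C ⊕ A = 6.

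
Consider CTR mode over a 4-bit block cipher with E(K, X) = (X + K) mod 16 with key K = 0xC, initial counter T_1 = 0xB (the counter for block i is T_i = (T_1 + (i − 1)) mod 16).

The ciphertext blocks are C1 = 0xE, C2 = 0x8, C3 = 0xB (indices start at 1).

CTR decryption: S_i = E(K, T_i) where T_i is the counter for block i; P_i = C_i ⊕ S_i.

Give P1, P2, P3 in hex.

P1: T = 0xB, S = E(K, T) = 0x7; 0xE ⊕ 0x7 = 0x9.
P2: T = 0xC, S = E(K, T) = 0x8; 0x8 ⊕ 0x8 = 0x0.
P3: T = 0xD, S = E(K, T) = 0x9; 0xB ⊕ 0x9 = 0x2.

P1 = 0x9, P2 = 0x0, P3 = 0x2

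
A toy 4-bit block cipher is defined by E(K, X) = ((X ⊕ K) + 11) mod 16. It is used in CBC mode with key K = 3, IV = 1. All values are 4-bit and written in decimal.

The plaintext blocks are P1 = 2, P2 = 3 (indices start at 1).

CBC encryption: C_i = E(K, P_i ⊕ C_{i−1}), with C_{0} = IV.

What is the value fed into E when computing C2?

8

C1: P1 ⊕ 1 = 3; E(K, 3) = 11.
C2: P2 ⊕ 11 = 8; E(K, 8) = 6.
So the input to E for block 2 is 8.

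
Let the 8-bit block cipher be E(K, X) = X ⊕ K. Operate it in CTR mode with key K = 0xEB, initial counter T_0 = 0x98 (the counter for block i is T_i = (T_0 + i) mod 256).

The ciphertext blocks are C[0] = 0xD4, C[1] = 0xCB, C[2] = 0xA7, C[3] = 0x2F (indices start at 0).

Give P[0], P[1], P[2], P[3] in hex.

CTR decryption: S_i = E(K, T_i) where T_i is the counter for block i; P_i = C_i ⊕ S_i.
P[0]: T = 0x98, S = E(K, T) = 0x73; 0xD4 ⊕ 0x73 = 0xA7.
P[1]: T = 0x99, S = E(K, T) = 0x72; 0xCB ⊕ 0x72 = 0xB9.
P[2]: T = 0x9A, S = E(K, T) = 0x71; 0xA7 ⊕ 0x71 = 0xD6.
P[3]: T = 0x9B, S = E(K, T) = 0x70; 0x2F ⊕ 0x70 = 0x5F.

P[0] = 0xA7, P[1] = 0xB9, P[2] = 0xD6, P[3] = 0x5F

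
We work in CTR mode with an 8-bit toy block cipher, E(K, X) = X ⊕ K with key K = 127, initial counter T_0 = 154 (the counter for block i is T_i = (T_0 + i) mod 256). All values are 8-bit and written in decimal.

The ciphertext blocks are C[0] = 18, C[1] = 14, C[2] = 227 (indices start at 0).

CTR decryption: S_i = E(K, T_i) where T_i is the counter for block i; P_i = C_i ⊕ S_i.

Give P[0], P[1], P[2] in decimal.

P[0]: T = 154, S = E(K, T) = 229; 18 ⊕ 229 = 247.
P[1]: T = 155, S = E(K, T) = 228; 14 ⊕ 228 = 234.
P[2]: T = 156, S = E(K, T) = 227; 227 ⊕ 227 = 0.

P[0] = 247, P[1] = 234, P[2] = 0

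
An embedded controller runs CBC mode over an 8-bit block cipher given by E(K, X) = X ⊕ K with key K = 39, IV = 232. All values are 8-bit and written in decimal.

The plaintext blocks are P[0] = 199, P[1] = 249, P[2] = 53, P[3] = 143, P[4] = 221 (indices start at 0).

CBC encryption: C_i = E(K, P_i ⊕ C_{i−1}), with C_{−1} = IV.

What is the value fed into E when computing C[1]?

241

C[0]: P[0] ⊕ 232 = 47; E(K, 47) = 8.
C[1]: P[1] ⊕ 8 = 241; E(K, 241) = 214.
So the input to E for block [1] is 241.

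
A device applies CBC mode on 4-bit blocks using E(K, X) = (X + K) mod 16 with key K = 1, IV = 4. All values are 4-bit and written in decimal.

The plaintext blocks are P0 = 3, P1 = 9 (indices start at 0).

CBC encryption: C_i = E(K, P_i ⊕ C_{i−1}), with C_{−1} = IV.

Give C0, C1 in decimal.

C0 = 8, C1 = 2

C0: P0 ⊕ 4 = 7; E(K, 7) = 8.
C1: P1 ⊕ 8 = 1; E(K, 1) = 2.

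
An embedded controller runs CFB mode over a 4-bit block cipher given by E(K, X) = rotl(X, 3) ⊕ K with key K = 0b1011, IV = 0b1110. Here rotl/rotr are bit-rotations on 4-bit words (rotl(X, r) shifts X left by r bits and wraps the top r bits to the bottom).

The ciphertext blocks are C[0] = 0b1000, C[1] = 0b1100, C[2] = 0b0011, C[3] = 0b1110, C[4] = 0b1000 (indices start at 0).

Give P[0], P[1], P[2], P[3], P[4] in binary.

P[0] = 0b0100, P[1] = 0b0011, P[2] = 0b1110, P[3] = 0b1100, P[4] = 0b0100

CFB decryption: P_i = C_i ⊕ E(K, C_{i−1}), with C_{−1} = IV.
P[0]: E(K, 0b1110) = 0b1100; 0b1000 ⊕ 0b1100 = 0b0100.
P[1]: E(K, 0b1000) = 0b1111; 0b1100 ⊕ 0b1111 = 0b0011.
P[2]: E(K, 0b1100) = 0b1101; 0b0011 ⊕ 0b1101 = 0b1110.
P[3]: E(K, 0b0011) = 0b0010; 0b1110 ⊕ 0b0010 = 0b1100.
P[4]: E(K, 0b1110) = 0b1100; 0b1000 ⊕ 0b1100 = 0b0100.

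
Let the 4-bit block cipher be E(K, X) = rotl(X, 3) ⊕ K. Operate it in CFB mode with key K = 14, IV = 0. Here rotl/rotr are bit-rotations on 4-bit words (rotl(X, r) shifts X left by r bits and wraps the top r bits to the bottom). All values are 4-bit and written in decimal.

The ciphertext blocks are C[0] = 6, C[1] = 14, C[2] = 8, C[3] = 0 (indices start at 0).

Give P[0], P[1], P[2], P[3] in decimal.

CFB decryption: P_i = C_i ⊕ E(K, C_{i−1}), with C_{−1} = IV.
P[0]: E(K, 0) = 14; 6 ⊕ 14 = 8.
P[1]: E(K, 6) = 13; 14 ⊕ 13 = 3.
P[2]: E(K, 14) = 9; 8 ⊕ 9 = 1.
P[3]: E(K, 8) = 10; 0 ⊕ 10 = 10.

P[0] = 8, P[1] = 3, P[2] = 1, P[3] = 10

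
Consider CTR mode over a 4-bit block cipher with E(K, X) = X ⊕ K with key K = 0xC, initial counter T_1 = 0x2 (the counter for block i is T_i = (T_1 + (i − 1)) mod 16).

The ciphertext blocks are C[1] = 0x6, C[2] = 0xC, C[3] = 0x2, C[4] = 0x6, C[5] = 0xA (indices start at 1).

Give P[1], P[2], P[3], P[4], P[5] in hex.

P[1] = 0x8, P[2] = 0x3, P[3] = 0xA, P[4] = 0xF, P[5] = 0x0

CTR decryption: S_i = E(K, T_i) where T_i is the counter for block i; P_i = C_i ⊕ S_i.
P[1]: T = 0x2, S = E(K, T) = 0xE; 0x6 ⊕ 0xE = 0x8.
P[2]: T = 0x3, S = E(K, T) = 0xF; 0xC ⊕ 0xF = 0x3.
P[3]: T = 0x4, S = E(K, T) = 0x8; 0x2 ⊕ 0x8 = 0xA.
P[4]: T = 0x5, S = E(K, T) = 0x9; 0x6 ⊕ 0x9 = 0xF.
P[5]: T = 0x6, S = E(K, T) = 0xA; 0xA ⊕ 0xA = 0x0.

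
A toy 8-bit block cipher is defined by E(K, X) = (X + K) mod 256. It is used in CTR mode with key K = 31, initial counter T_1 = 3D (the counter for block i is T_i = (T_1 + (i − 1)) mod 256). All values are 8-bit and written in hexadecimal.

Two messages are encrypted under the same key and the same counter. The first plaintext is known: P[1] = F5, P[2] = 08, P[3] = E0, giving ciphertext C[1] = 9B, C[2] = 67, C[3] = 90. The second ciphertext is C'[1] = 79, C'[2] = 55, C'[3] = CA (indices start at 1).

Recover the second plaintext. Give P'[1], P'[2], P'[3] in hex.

P'[1] = 17, P'[2] = 3A, P'[3] = BA

In CTR with a reused counter, both messages share the same keystream S_i, so C_i ⊕ C'_i = P_i ⊕ P'_i and thus P'_i = P_i ⊕ C_i ⊕ C'_i.
P'[1]: F5 ⊕ 9B ⊕ 79 = 17.
P'[2]: 08 ⊕ 67 ⊕ 55 = 3A.
P'[3]: E0 ⊕ 90 ⊕ CA = BA.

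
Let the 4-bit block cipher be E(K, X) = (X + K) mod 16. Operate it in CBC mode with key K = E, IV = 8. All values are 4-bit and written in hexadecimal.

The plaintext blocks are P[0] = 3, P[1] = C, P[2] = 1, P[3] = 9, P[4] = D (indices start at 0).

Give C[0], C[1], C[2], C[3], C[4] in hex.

C[0] = 9, C[1] = 3, C[2] = 0, C[3] = 7, C[4] = 8

CBC encryption: C_i = E(K, P_i ⊕ C_{i−1}), with C_{−1} = IV.
C[0]: P[0] ⊕ 8 = B; E(K, B) = 9.
C[1]: P[1] ⊕ 9 = 5; E(K, 5) = 3.
C[2]: P[2] ⊕ 3 = 2; E(K, 2) = 0.
C[3]: P[3] ⊕ 0 = 9; E(K, 9) = 7.
C[4]: P[4] ⊕ 7 = A; E(K, A) = 8.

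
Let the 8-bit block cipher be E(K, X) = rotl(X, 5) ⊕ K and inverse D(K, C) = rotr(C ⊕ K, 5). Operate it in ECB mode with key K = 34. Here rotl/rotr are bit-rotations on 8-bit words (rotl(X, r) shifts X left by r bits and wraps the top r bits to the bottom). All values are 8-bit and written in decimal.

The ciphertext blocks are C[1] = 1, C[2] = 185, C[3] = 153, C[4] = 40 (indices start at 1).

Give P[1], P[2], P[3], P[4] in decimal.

ECB decryption: P_i = D(K, C_i).
P[1]: D(K, 1) = 25.
P[2]: D(K, 185) = 220.
P[3]: D(K, 153) = 221.
P[4]: D(K, 40) = 80.

P[1] = 25, P[2] = 220, P[3] = 221, P[4] = 80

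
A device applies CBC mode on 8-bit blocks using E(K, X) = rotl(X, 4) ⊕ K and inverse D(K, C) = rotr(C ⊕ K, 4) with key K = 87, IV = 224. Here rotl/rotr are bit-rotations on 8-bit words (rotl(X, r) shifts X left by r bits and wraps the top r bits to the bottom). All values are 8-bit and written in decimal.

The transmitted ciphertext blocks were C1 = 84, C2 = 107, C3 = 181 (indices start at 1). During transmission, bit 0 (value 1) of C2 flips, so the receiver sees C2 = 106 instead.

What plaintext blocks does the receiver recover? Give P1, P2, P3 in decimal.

CBC decryption: P_i = D(K, C_i) ⊕ C_{i−1}, with C_{0} = IV.
Only C2 changed, to 106. In CBC, a change in C_i garbles P_i and flips the same bit in P_{i+1}. Decrypting the received ciphertext:
P1: D(K, 84) = 48; 48 ⊕ 224 = 208.
P2: D(K, 106) = 211; 211 ⊕ 84 = 135.
P3: D(K, 181) = 46; 46 ⊕ 106 = 68.
Blocks that differ from the original plaintext: P2, P3.

P1 = 208, P2 = 135, P3 = 68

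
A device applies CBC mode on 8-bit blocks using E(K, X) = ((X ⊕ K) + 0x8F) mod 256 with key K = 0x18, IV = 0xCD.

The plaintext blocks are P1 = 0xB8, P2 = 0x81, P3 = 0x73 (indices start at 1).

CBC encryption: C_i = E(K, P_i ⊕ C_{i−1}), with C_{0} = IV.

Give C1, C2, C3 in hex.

C1 = 0xFC, C2 = 0xF4, C3 = 0x2E

C1: P1 ⊕ 0xCD = 0x75; E(K, 0x75) = 0xFC.
C2: P2 ⊕ 0xFC = 0x7D; E(K, 0x7D) = 0xF4.
C3: P3 ⊕ 0xF4 = 0x87; E(K, 0x87) = 0x2E.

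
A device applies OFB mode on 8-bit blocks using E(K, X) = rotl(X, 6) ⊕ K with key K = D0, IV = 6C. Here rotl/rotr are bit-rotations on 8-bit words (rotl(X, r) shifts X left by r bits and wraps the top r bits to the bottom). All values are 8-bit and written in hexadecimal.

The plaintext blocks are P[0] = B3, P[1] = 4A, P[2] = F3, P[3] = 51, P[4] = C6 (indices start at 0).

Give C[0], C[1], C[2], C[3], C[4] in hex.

C[0] = 78, C[1] = 68, C[2] = AB, C[3] = 97, C[4] = A7

OFB encryption: S_i = E(K, S_{i−1}) with S_{−1} = IV; C_i = P_i ⊕ S_i.
C[0]: S = E(K, 6C) = CB; B3 ⊕ CB = 78.
C[1]: S = E(K, CB) = 22; 4A ⊕ 22 = 68.
C[2]: S = E(K, 22) = 58; F3 ⊕ 58 = AB.
C[3]: S = E(K, 58) = C6; 51 ⊕ C6 = 97.
C[4]: S = E(K, C6) = 61; C6 ⊕ 61 = A7.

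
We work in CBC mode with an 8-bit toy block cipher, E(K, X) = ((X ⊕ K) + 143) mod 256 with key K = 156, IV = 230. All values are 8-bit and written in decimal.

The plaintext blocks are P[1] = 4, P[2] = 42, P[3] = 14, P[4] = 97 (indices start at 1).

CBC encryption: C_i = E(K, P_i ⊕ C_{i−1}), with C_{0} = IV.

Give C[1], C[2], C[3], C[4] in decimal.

C[1]: P[1] ⊕ 230 = 226; E(K, 226) = 13.
C[2]: P[2] ⊕ 13 = 39; E(K, 39) = 74.
C[3]: P[3] ⊕ 74 = 68; E(K, 68) = 103.
C[4]: P[4] ⊕ 103 = 6; E(K, 6) = 41.

C[1] = 13, C[2] = 74, C[3] = 103, C[4] = 41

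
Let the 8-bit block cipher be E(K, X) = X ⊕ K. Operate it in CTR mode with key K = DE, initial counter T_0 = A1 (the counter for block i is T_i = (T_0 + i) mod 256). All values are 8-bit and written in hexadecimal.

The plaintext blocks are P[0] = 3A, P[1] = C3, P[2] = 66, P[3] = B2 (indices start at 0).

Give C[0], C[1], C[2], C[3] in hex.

C[0] = 45, C[1] = BF, C[2] = 1B, C[3] = C8

CTR encryption: S_i = E(K, T_i) where T_i is the counter for block i; C_i = P_i ⊕ S_i.
C[0]: T = A1, S = E(K, T) = 7F; 3A ⊕ 7F = 45.
C[1]: T = A2, S = E(K, T) = 7C; C3 ⊕ 7C = BF.
C[2]: T = A3, S = E(K, T) = 7D; 66 ⊕ 7D = 1B.
C[3]: T = A4, S = E(K, T) = 7A; B2 ⊕ 7A = C8.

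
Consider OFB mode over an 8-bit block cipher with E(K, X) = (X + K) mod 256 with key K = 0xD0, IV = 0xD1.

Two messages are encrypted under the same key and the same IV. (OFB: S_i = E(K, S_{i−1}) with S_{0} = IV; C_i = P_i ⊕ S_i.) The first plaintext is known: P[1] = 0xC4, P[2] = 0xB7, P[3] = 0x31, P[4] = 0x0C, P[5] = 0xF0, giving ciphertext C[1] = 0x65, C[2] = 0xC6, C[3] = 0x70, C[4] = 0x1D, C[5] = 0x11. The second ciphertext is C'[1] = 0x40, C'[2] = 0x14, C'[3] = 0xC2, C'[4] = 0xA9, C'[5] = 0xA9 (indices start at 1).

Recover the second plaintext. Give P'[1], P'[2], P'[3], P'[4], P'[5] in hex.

P'[1] = 0xE1, P'[2] = 0x65, P'[3] = 0x83, P'[4] = 0xB8, P'[5] = 0x48

In OFB with a reused IV, both messages share the same keystream S_i, so C_i ⊕ C'_i = P_i ⊕ P'_i and thus P'_i = P_i ⊕ C_i ⊕ C'_i.
P'[1]: 0xC4 ⊕ 0x65 ⊕ 0x40 = 0xE1.
P'[2]: 0xB7 ⊕ 0xC6 ⊕ 0x14 = 0x65.
P'[3]: 0x31 ⊕ 0x70 ⊕ 0xC2 = 0x83.
P'[4]: 0x0C ⊕ 0x1D ⊕ 0xA9 = 0xB8.
P'[5]: 0xF0 ⊕ 0x11 ⊕ 0xA9 = 0x48.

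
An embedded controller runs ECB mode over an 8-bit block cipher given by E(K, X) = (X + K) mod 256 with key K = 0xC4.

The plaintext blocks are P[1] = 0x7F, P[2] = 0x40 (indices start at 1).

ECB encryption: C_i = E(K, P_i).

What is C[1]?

C[1] = 0x43

C[1]: E(K, 0x7F) = 0x43.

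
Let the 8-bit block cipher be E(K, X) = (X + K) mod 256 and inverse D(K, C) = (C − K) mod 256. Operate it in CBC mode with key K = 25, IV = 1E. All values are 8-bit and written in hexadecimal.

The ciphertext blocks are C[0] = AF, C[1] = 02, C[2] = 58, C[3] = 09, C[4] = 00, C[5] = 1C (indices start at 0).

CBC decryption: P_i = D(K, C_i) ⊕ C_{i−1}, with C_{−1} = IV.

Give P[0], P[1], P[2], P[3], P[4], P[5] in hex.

P[0] = 94, P[1] = 72, P[2] = 31, P[3] = BC, P[4] = D2, P[5] = F7

P[0]: D(K, AF) = 8A; 8A ⊕ 1E = 94.
P[1]: D(K, 02) = DD; DD ⊕ AF = 72.
P[2]: D(K, 58) = 33; 33 ⊕ 02 = 31.
P[3]: D(K, 09) = E4; E4 ⊕ 58 = BC.
P[4]: D(K, 00) = DB; DB ⊕ 09 = D2.
P[5]: D(K, 1C) = F7; F7 ⊕ 00 = F7.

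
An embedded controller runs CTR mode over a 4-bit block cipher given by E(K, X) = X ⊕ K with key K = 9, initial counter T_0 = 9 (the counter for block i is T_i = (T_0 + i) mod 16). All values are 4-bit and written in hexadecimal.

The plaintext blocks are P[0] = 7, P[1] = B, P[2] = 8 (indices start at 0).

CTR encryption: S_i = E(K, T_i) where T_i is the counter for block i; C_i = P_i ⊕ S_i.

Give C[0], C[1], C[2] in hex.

C[0] = 7, C[1] = 8, C[2] = A

C[0]: T = 9, S = E(K, T) = 0; 7 ⊕ 0 = 7.
C[1]: T = A, S = E(K, T) = 3; B ⊕ 3 = 8.
C[2]: T = B, S = E(K, T) = 2; 8 ⊕ 2 = A.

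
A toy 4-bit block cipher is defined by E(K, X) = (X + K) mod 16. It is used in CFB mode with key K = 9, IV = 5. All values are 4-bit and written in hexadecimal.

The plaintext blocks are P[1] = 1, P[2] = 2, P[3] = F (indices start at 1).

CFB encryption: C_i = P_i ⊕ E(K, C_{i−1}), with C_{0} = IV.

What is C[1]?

C[1] = F

C[1]: E(K, 5) = E; 1 ⊕ E = F.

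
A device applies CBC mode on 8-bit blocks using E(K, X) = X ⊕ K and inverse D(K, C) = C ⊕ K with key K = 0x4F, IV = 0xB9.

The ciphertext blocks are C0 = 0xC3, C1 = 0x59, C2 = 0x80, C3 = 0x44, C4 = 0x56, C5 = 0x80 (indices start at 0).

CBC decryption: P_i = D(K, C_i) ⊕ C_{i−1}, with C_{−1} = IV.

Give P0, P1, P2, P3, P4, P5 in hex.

P0: D(K, 0xC3) = 0x8C; 0x8C ⊕ 0xB9 = 0x35.
P1: D(K, 0x59) = 0x16; 0x16 ⊕ 0xC3 = 0xD5.
P2: D(K, 0x80) = 0xCF; 0xCF ⊕ 0x59 = 0x96.
P3: D(K, 0x44) = 0x0B; 0x0B ⊕ 0x80 = 0x8B.
P4: D(K, 0x56) = 0x19; 0x19 ⊕ 0x44 = 0x5D.
P5: D(K, 0x80) = 0xCF; 0xCF ⊕ 0x56 = 0x99.

P0 = 0x35, P1 = 0xD5, P2 = 0x96, P3 = 0x8B, P4 = 0x5D, P5 = 0x99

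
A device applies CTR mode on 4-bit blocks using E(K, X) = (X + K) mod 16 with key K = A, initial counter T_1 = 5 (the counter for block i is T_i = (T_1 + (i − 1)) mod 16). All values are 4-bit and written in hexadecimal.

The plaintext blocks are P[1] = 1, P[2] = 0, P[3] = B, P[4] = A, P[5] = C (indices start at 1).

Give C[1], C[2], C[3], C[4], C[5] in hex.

C[1] = E, C[2] = 0, C[3] = A, C[4] = 8, C[5] = F

CTR encryption: S_i = E(K, T_i) where T_i is the counter for block i; C_i = P_i ⊕ S_i.
C[1]: T = 5, S = E(K, T) = F; 1 ⊕ F = E.
C[2]: T = 6, S = E(K, T) = 0; 0 ⊕ 0 = 0.
C[3]: T = 7, S = E(K, T) = 1; B ⊕ 1 = A.
C[4]: T = 8, S = E(K, T) = 2; A ⊕ 2 = 8.
C[5]: T = 9, S = E(K, T) = 3; C ⊕ 3 = F.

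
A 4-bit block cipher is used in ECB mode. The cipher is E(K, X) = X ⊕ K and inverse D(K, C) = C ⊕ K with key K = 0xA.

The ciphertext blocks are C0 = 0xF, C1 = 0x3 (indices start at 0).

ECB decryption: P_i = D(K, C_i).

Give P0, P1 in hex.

P0 = 0x5, P1 = 0x9

P0: D(K, 0xF) = 0x5.
P1: D(K, 0x3) = 0x9.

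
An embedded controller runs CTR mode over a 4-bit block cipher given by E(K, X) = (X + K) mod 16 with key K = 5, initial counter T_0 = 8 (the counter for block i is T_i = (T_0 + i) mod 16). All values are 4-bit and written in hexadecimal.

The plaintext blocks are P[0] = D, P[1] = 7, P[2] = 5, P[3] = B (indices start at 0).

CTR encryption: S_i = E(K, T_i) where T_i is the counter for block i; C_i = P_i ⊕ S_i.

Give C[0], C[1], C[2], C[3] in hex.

C[0]: T = 8, S = E(K, T) = D; D ⊕ D = 0.
C[1]: T = 9, S = E(K, T) = E; 7 ⊕ E = 9.
C[2]: T = A, S = E(K, T) = F; 5 ⊕ F = A.
C[3]: T = B, S = E(K, T) = 0; B ⊕ 0 = B.

C[0] = 0, C[1] = 9, C[2] = A, C[3] = B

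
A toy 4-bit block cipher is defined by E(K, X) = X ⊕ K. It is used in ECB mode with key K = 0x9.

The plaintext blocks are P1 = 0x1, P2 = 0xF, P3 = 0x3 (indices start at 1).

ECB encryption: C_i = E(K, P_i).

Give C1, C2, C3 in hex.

C1 = 0x8, C2 = 0x6, C3 = 0xA

C1: E(K, 0x1) = 0x8.
C2: E(K, 0xF) = 0x6.
C3: E(K, 0x3) = 0xA.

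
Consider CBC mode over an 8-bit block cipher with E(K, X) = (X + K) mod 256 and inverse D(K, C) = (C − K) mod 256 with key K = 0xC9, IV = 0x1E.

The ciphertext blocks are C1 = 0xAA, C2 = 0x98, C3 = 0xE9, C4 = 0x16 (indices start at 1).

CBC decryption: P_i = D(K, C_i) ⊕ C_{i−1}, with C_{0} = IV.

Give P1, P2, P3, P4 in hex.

P1 = 0xFF, P2 = 0x65, P3 = 0xB8, P4 = 0xA4

P1: D(K, 0xAA) = 0xE1; 0xE1 ⊕ 0x1E = 0xFF.
P2: D(K, 0x98) = 0xCF; 0xCF ⊕ 0xAA = 0x65.
P3: D(K, 0xE9) = 0x20; 0x20 ⊕ 0x98 = 0xB8.
P4: D(K, 0x16) = 0x4D; 0x4D ⊕ 0xE9 = 0xA4.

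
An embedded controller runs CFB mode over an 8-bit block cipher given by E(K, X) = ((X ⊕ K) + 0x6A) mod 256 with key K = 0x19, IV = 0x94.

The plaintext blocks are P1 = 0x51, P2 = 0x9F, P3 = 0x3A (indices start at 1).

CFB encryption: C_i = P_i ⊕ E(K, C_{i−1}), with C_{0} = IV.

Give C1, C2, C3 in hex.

C1 = 0xA6, C2 = 0xB6, C3 = 0x23

C1: E(K, 0x94) = 0xF7; 0x51 ⊕ 0xF7 = 0xA6.
C2: E(K, 0xA6) = 0x29; 0x9F ⊕ 0x29 = 0xB6.
C3: E(K, 0xB6) = 0x19; 0x3A ⊕ 0x19 = 0x23.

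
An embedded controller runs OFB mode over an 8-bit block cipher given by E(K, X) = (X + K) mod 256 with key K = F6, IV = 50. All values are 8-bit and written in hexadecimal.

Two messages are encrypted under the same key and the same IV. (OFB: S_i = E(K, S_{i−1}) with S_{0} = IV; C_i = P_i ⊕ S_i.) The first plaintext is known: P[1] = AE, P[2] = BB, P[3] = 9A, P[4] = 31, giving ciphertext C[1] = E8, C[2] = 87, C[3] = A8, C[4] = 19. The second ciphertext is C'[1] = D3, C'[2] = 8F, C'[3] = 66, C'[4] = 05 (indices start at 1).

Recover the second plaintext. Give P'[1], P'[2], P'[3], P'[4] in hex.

P'[1] = 95, P'[2] = B3, P'[3] = 54, P'[4] = 2D

In OFB with a reused IV, both messages share the same keystream S_i, so C_i ⊕ C'_i = P_i ⊕ P'_i and thus P'_i = P_i ⊕ C_i ⊕ C'_i.
P'[1]: AE ⊕ E8 ⊕ D3 = 95.
P'[2]: BB ⊕ 87 ⊕ 8F = B3.
P'[3]: 9A ⊕ A8 ⊕ 66 = 54.
P'[4]: 31 ⊕ 19 ⊕ 05 = 2D.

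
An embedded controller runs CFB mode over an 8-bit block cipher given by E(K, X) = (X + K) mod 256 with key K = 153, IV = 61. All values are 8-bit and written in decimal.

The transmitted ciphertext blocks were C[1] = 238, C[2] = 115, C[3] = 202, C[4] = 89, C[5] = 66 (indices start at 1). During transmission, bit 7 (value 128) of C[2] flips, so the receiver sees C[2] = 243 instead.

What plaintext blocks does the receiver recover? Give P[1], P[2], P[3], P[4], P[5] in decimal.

CFB decryption: P_i = C_i ⊕ E(K, C_{i−1}), with C_{0} = IV.
Only C[2] changed, to 243. In CFB, a change in C_i flips the same bit in P_i and garbles P_{i+1}. Decrypting the received ciphertext:
P[1]: E(K, 61) = 214; 238 ⊕ 214 = 56.
P[2]: E(K, 238) = 135; 243 ⊕ 135 = 116.
P[3]: E(K, 243) = 140; 202 ⊕ 140 = 70.
P[4]: E(K, 202) = 99; 89 ⊕ 99 = 58.
P[5]: E(K, 89) = 242; 66 ⊕ 242 = 176.
Blocks that differ from the original plaintext: P[2], P[3].

P[1] = 56, P[2] = 116, P[3] = 70, P[4] = 58, P[5] = 176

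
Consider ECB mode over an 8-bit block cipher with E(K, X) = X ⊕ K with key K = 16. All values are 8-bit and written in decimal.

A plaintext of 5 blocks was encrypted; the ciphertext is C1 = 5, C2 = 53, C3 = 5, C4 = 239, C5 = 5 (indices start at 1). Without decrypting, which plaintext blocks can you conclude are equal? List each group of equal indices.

P1 = P3 = P5

ECB encrypts each block independently with the same key, so equal ciphertext blocks imply equal plaintext blocks.
C1 = C3 = C5 = 5, so P1 = P3 = P5.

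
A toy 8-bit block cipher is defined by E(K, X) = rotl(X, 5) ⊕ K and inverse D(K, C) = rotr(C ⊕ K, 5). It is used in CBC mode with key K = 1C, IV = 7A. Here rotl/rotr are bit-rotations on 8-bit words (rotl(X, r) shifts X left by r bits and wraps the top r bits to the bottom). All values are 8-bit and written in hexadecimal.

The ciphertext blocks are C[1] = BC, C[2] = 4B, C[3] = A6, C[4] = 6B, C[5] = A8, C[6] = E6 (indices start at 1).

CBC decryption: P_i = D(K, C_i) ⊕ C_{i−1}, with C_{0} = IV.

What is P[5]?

P[5]: D(K, A8) = A5; A5 ⊕ 6B = CE.

P[5] = CE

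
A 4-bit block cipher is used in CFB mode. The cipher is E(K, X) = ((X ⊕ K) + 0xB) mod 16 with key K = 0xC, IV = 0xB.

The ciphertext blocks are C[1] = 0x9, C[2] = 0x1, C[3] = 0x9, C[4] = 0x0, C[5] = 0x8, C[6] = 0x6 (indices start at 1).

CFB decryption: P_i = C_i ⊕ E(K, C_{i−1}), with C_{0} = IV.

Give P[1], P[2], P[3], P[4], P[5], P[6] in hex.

P[1]: E(K, 0xB) = 0x2; 0x9 ⊕ 0x2 = 0xB.
P[2]: E(K, 0x9) = 0x0; 0x1 ⊕ 0x0 = 0x1.
P[3]: E(K, 0x1) = 0x8; 0x9 ⊕ 0x8 = 0x1.
P[4]: E(K, 0x9) = 0x0; 0x0 ⊕ 0x0 = 0x0.
P[5]: E(K, 0x0) = 0x7; 0x8 ⊕ 0x7 = 0xF.
P[6]: E(K, 0x8) = 0xF; 0x6 ⊕ 0xF = 0x9.

P[1] = 0xB, P[2] = 0x1, P[3] = 0x1, P[4] = 0x0, P[5] = 0xF, P[6] = 0x9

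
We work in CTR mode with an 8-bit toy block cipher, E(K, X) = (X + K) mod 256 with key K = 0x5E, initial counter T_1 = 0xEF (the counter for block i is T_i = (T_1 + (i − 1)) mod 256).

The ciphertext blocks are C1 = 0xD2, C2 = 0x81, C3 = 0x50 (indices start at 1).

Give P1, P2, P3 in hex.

P1 = 0x9F, P2 = 0xCF, P3 = 0x1F

CTR decryption: S_i = E(K, T_i) where T_i is the counter for block i; P_i = C_i ⊕ S_i.
P1: T = 0xEF, S = E(K, T) = 0x4D; 0xD2 ⊕ 0x4D = 0x9F.
P2: T = 0xF0, S = E(K, T) = 0x4E; 0x81 ⊕ 0x4E = 0xCF.
P3: T = 0xF1, S = E(K, T) = 0x4F; 0x50 ⊕ 0x4F = 0x1F.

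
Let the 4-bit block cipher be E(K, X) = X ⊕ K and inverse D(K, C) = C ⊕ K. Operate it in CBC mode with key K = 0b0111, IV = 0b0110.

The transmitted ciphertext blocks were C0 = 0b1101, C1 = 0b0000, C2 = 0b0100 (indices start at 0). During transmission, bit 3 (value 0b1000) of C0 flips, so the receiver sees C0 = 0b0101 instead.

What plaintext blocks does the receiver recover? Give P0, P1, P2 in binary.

P0 = 0b0100, P1 = 0b0010, P2 = 0b0011

CBC decryption: P_i = D(K, C_i) ⊕ C_{i−1}, with C_{−1} = IV.
Only C0 changed, to 0b0101. In CBC, a change in C_i garbles P_i and flips the same bit in P_{i+1}. Decrypting the received ciphertext:
P0: D(K, 0b0101) = 0b0010; 0b0010 ⊕ 0b0110 = 0b0100.
P1: D(K, 0b0000) = 0b0111; 0b0111 ⊕ 0b0101 = 0b0010.
P2: D(K, 0b0100) = 0b0011; 0b0011 ⊕ 0b0000 = 0b0011.
Blocks that differ from the original plaintext: P0, P1.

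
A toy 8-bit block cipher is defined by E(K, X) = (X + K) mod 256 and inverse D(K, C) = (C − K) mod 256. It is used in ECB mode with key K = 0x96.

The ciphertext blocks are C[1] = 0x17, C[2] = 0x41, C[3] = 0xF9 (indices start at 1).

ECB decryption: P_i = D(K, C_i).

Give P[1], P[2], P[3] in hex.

P[1]: D(K, 0x17) = 0x81.
P[2]: D(K, 0x41) = 0xAB.
P[3]: D(K, 0xF9) = 0x63.

P[1] = 0x81, P[2] = 0xAB, P[3] = 0x63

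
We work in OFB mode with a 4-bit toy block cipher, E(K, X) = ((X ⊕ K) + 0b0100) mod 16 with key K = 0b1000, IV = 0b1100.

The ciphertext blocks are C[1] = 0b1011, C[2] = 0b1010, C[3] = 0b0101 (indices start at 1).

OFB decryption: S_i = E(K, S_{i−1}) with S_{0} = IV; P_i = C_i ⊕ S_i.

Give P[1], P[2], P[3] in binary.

P[1]: S = E(K, 0b1100) = 0b1000; 0b1011 ⊕ 0b1000 = 0b0011.
P[2]: S = E(K, 0b1000) = 0b0100; 0b1010 ⊕ 0b0100 = 0b1110.
P[3]: S = E(K, 0b0100) = 0b0000; 0b0101 ⊕ 0b0000 = 0b0101.

P[1] = 0b0011, P[2] = 0b1110, P[3] = 0b0101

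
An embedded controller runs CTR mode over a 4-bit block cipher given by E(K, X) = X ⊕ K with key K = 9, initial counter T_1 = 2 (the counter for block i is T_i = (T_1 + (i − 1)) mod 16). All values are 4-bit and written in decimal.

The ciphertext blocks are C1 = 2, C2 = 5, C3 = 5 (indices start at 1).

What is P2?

CTR decryption: S_i = E(K, T_i) where T_i is the counter for block i; P_i = C_i ⊕ S_i.
P2: T = 3, S = E(K, T) = 10; 5 ⊕ 10 = 15.

P2 = 15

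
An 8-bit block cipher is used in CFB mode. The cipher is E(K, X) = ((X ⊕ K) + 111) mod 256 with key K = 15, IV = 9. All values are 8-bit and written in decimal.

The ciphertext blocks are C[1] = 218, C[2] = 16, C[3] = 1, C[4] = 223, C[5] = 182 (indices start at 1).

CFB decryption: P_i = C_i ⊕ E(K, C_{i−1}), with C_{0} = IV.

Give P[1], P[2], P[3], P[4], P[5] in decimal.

P[1] = 175, P[2] = 84, P[3] = 143, P[4] = 162, P[5] = 137

P[1]: E(K, 9) = 117; 218 ⊕ 117 = 175.
P[2]: E(K, 218) = 68; 16 ⊕ 68 = 84.
P[3]: E(K, 16) = 142; 1 ⊕ 142 = 143.
P[4]: E(K, 1) = 125; 223 ⊕ 125 = 162.
P[5]: E(K, 223) = 63; 182 ⊕ 63 = 137.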